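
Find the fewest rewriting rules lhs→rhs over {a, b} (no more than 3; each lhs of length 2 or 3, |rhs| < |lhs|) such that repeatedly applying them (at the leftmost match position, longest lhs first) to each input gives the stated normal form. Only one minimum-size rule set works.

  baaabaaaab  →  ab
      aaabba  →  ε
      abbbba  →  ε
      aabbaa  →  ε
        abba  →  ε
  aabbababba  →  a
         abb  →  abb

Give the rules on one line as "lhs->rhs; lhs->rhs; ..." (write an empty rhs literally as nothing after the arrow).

  | baaabaaaab => aaabaaaab => abaaaab => aaaaab => aaab => ab
  | aaabba => abba => aba => aa => ε
  | abbbba => abbba => abba => aba => aa => ε
  | aabbaa => bbaa => baa => aa => ε

aa->; ba->a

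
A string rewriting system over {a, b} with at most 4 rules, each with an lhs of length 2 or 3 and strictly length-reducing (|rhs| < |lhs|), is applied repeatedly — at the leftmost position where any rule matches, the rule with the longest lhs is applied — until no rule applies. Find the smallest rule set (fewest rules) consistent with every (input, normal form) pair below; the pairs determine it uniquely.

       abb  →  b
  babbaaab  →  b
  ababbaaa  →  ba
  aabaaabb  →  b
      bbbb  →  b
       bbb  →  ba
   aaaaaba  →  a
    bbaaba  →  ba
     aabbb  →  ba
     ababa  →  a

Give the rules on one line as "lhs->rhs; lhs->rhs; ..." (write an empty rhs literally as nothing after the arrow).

  | abb => b
  | babbaaab => bbaaab => baaab => bab => b
  | ababbaaa => abbaaa => baaa => ba
  | aabaaabb => baaabb => babb => bb => b

aa->; ab->; bb->b; bbb->ba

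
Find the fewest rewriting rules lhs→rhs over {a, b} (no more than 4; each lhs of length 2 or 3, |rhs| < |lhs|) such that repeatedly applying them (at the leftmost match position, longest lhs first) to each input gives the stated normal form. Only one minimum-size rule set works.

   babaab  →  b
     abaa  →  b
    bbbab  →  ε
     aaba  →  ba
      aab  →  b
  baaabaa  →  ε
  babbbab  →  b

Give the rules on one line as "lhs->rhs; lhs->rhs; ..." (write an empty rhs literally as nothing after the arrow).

aa->; ab->b; bb->

  | babaab => bbaab => aab => b
  | abaa => baa => b
  | bbbab => bab => bb => ε
  | aaba => ba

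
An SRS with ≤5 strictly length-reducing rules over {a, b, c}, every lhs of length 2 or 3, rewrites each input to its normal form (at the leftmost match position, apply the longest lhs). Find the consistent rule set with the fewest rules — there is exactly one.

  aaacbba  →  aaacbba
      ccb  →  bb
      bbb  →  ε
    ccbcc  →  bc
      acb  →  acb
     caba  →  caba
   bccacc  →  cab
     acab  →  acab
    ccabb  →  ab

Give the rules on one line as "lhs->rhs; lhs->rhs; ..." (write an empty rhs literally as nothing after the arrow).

  | aaacbba
  | ccb => bb
  | bbb => ε
  | ccbcc => bbcc => bc

bab->a; bbb->; bcc->c; cc->b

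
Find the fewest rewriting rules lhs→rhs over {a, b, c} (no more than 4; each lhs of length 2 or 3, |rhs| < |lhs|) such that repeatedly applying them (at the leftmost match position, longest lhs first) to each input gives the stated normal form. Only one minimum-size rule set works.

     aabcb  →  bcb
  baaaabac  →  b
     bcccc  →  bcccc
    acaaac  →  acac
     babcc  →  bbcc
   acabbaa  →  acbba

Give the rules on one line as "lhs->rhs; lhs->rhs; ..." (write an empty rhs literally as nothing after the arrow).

  | aabcb => abcb => bcb
  | baaaabac => baaabac => baabac => babac => bbac => b
  | bcccc
  | acaaac => acaac => acac

aa->a; ab->b; bac->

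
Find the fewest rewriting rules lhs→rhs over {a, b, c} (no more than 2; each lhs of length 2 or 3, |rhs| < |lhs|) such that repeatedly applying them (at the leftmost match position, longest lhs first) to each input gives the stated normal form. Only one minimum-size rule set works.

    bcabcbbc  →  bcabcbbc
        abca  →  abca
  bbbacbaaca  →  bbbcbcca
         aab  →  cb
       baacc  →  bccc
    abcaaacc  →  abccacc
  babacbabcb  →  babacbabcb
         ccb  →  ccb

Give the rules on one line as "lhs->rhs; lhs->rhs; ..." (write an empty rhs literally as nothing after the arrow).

aa->c; bba->bb

  | bcabcbbc
  | abca
  | bbbacbaaca => bbbcbaaca => bbbcbcca
  | aab => cb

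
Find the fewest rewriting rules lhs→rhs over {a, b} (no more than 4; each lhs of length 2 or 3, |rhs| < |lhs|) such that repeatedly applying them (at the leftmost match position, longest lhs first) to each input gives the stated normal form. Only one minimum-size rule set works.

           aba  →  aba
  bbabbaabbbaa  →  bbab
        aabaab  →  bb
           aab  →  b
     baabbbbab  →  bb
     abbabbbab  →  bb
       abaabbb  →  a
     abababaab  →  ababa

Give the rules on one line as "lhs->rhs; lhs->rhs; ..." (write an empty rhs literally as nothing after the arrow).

  | aba
  | bbabbaabbbaa => bbaaabbbaa => bbabbbaa => bbabaa => bbab
  | aabaab => baab => bb
  | aab => b

aa->; abb->a; bbb->ba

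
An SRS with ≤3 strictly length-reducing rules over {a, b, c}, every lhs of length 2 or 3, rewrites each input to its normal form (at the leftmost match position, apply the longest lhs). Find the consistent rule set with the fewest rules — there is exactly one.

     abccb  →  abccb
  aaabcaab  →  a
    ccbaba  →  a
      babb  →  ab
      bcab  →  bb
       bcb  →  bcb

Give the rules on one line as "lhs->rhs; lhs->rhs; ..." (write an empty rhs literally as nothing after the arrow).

  | abccb
  | aaabcaab => aabcaab => abcaab => abab => aaa => aa => a
  | ccbaba => ccaaa => caa => a
  | babb => aab => ab

aa->a; bab->aa; ca->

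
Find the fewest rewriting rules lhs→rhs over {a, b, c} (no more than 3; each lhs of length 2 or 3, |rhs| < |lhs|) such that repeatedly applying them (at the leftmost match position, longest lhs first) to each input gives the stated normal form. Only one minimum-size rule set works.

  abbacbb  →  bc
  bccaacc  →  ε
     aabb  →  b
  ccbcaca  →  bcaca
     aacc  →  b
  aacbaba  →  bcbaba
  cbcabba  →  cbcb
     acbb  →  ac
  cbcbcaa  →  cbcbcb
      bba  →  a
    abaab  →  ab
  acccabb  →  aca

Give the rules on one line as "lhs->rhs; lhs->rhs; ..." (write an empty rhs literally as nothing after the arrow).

aa->b; bb->; cc->

  | abbacbb => aacbb => bcbb => bc
  | bccaacc => baacc => bbcc => cc => ε
  | aabb => bbb => b
  | ccbcaca => bcaca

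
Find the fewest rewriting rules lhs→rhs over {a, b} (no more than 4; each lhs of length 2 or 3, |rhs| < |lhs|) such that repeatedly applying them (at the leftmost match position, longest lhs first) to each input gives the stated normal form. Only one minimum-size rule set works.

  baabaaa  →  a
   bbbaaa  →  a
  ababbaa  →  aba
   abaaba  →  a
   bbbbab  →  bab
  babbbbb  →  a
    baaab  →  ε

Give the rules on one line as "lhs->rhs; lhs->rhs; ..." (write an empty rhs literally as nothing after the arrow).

aa->a; aab->b; bb->; bbb->aa

  | baabaaa => bbaaa => aaa => aa => a
  | bbbaaa => aaaaa => aaaa => aaa => aa => a
  | ababbaa => abaaa => abaa => aba
  | abaaba => abba => aa => a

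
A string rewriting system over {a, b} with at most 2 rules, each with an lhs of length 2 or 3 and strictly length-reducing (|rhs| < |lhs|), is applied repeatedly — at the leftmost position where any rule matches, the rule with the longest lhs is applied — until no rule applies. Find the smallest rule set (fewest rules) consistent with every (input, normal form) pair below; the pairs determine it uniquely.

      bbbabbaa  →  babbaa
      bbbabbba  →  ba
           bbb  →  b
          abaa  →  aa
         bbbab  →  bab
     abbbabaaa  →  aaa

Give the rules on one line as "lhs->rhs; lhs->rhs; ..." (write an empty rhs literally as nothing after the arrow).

  | bbbabbaa => babbaa
  | bbbabbba => babbba => baba => ba
  | bbb => b
  | abaa => aa

aba->a; bbb->b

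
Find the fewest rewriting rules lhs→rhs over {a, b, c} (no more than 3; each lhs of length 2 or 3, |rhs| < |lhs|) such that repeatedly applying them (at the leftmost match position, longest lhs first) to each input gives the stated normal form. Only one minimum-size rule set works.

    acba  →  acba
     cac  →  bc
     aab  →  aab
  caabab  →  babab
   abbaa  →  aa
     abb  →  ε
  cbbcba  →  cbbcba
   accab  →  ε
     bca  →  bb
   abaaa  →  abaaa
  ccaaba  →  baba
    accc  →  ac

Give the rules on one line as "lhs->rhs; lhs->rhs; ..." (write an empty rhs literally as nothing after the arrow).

abb->; ca->b; cc->c

  | acba
  | cac => bc
  | aab
  | caabab => babab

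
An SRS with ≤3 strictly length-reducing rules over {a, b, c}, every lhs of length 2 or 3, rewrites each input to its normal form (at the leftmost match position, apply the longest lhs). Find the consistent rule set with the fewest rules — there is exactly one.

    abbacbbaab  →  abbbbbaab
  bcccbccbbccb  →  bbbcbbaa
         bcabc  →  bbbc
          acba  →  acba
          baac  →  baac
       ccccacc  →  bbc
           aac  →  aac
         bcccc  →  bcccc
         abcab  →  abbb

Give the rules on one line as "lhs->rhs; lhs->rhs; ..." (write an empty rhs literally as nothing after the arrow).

bac->bb; ca->b; ccb->aa

  | abbacbbaab => abbbbbaab
  | bcccbccbbccb => bcaaccbbccb => bbaccbbccb => bbbcbbccb => bbbcbbaa
  | bcabc => bbbc
  | acba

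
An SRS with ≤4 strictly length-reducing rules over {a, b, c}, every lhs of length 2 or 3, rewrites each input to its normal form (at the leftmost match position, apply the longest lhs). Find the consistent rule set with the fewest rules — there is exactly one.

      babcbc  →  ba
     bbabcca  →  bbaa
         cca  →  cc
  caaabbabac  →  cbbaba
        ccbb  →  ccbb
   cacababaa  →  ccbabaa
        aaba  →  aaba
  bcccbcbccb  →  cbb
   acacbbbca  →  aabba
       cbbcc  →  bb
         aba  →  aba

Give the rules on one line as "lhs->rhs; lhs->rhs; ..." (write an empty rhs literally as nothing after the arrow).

ac->a; bc->; ca->c; cbc->bb

  | babcbc => babc => ba
  | bbabcca => bbaca => bbaa
  | cca => cc
  | caaabbabac => caabbabac => cabbabac => cbbabac => cbbaba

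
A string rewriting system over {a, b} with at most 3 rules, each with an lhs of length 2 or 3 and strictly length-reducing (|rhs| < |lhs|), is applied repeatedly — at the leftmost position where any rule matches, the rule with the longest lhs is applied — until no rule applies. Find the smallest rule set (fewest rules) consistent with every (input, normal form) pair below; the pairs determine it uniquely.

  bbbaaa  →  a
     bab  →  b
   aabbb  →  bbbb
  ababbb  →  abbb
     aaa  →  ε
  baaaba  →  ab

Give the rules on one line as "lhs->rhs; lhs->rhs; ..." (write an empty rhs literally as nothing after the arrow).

aa->b; ba->; bba->ab

  | bbbaaa => babaa => baa => a
  | bab => b
  | aabbb => bbbb
  | ababbb => abbb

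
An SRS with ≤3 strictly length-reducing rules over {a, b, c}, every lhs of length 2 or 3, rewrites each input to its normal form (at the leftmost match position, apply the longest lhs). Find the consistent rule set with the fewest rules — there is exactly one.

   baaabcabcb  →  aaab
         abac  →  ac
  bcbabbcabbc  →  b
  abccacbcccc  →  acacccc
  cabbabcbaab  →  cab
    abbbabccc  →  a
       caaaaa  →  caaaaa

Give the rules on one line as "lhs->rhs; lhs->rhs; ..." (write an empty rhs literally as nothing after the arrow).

ba->; bc->

  | baaabcabcb => aabcabcb => aaabcb => aaab
  | abac => ac
  | bcbabbcabbc => babbcabbc => bbcabbc => babbc => bbc => b
  | abccacbcccc => acacbcccc => acacccc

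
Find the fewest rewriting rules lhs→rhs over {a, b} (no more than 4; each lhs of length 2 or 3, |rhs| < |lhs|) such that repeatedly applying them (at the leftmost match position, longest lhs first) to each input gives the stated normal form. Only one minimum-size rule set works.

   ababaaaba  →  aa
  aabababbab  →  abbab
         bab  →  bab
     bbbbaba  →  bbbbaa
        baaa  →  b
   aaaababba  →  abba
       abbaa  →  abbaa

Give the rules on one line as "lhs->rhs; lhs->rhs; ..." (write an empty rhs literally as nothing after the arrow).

aaa->; aab->ab; aba->aa

  | ababaaaba => aabaaaba => abaaaba => aaaaba => aba => aa
  | aabababbab => abababbab => aababbab => ababbab => aabbab => abbab
  | bab
  | bbbbaba => bbbbaa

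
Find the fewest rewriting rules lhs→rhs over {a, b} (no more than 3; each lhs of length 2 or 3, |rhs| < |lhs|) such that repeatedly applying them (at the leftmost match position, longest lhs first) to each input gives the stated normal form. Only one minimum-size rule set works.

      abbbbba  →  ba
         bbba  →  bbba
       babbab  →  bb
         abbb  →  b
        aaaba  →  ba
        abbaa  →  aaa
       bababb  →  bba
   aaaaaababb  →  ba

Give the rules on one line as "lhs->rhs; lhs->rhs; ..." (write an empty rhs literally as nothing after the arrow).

  | abbbbba => abbba => aba => ba
  | bbba
  | babbab => baab => bab => bb
  | abbb => ab => b

ab->b; abb->a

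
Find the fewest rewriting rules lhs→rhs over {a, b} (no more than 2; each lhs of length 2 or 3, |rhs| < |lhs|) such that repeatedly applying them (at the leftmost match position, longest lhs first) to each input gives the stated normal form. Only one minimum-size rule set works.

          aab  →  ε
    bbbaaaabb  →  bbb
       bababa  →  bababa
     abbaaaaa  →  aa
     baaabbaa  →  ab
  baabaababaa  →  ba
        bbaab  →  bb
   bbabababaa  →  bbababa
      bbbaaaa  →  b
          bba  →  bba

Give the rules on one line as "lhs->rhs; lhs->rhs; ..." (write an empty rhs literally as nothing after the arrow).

aab->; baa->

  | aab => ε
  | bbbaaaabb => bbaabb => bbb
  | bababa
  | abbaaaaa => abaaa => aa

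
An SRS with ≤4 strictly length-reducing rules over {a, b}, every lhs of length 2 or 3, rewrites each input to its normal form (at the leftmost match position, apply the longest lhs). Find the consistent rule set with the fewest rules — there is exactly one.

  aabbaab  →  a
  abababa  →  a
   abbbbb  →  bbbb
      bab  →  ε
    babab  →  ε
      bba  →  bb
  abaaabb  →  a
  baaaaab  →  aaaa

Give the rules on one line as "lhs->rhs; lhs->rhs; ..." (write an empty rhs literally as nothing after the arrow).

ab->; ba->a; bba->bb

  | aabbaab => abaab => aab => a
  | abababa => ababa => aba => a
  | abbbbb => bbbb
  | bab => ab => ε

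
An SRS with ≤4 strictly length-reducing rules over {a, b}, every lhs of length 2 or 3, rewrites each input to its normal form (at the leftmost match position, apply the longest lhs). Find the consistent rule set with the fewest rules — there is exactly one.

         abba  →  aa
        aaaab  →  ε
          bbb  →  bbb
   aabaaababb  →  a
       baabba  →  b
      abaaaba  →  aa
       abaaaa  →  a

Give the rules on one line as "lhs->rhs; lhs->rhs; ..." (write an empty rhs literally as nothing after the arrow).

aaa->ab; ab->; abb->a

  | abba => aa
  | aaaab => abab => ab => ε
  | bbb
  | aabaaababb => aaaababb => abababb => ababb => abb => a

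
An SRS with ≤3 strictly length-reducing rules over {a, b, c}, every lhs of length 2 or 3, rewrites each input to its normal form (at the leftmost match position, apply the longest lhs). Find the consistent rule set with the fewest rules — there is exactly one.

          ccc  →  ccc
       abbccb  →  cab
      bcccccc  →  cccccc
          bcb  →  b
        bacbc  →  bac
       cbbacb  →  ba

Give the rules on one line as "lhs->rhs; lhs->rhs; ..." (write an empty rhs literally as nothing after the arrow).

acc->ca; bcc->cc; cb->

  | ccc
  | abbccb => abccb => accb => cab
  | bcccccc => cccccc
  | bcb => b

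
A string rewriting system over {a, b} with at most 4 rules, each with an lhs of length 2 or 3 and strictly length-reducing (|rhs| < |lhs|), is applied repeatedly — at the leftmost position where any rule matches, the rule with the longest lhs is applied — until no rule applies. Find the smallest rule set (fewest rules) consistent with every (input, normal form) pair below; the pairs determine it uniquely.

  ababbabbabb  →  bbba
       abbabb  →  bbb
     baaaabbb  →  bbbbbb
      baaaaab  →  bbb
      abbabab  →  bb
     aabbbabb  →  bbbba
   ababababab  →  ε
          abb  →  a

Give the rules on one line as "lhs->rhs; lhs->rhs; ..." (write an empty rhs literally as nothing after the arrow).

aa->b; ab->; abb->a

  | ababbabbabb => abbabbabb => aabbabb => bbbabb => bbba
  | abbabb => aabb => bbb
  | baaaabbb => bbaabbb => bbbbbb
  | baaaaab => bbaaab => bbbab => bbb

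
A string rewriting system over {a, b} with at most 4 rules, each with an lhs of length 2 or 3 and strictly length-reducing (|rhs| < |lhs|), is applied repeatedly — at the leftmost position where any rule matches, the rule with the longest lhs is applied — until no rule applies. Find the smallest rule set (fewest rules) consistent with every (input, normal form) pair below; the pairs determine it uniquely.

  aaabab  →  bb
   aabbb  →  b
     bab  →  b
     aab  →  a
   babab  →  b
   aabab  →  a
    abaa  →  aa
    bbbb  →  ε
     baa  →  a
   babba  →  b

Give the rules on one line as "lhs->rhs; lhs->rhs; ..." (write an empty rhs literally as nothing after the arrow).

aaa->b; ab->; ba->; bbb->a

  | aaabab => bbab => bb
  | aabbb => abb => b
  | bab => b
  | aab => a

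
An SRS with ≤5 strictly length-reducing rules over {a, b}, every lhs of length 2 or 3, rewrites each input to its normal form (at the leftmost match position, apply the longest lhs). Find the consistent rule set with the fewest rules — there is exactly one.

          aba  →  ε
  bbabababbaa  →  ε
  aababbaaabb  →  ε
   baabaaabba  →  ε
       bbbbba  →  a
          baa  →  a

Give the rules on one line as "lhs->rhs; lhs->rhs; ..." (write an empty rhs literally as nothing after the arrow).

aa->; aab->aa; ba->a; baa->a

  | aba => aa => ε
  | bbabababbaa => babababbaa => abababbaa => aababbaa => aaabbaa => abbaa => aba => aa => ε
  | aababbaaabb => aaabbaaabb => abbaaabb => abaabb => aabb => aab => aa => ε
  | baabaaabba => abaaabba => aaabba => abba => aba => aa => ε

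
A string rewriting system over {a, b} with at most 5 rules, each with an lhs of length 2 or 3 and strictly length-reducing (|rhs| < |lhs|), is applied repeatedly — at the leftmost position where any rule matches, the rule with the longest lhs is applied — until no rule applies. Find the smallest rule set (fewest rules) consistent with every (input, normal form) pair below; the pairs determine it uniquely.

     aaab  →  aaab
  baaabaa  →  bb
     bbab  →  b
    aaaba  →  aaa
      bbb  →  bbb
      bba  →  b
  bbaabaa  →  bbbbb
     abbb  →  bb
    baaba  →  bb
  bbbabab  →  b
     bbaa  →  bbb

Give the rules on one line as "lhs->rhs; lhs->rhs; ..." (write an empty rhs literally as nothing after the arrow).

abb->b; ba->; baa->bb; bab->

  | aaab
  | baaabaa => bbabaa => baa => bb
  | bbab => b
  | aaaba => aaa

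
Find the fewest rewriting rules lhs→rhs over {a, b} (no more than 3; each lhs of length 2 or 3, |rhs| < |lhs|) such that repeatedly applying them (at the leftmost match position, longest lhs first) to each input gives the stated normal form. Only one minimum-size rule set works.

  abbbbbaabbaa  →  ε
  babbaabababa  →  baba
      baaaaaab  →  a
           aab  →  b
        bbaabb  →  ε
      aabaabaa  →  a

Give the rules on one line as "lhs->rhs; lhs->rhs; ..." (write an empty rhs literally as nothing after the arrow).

  | abbbbbaabbaa => aabbaabbaa => bbaabbaa => aaabbaa => abbaa => aaaa => aa => ε
  | babbaabababa => baaaabababa => baabababa => bbababa => aababa => baba
  | baaaaaab => baaaab => baab => bb => a
  | aab => b

aa->; bb->a; bbb->a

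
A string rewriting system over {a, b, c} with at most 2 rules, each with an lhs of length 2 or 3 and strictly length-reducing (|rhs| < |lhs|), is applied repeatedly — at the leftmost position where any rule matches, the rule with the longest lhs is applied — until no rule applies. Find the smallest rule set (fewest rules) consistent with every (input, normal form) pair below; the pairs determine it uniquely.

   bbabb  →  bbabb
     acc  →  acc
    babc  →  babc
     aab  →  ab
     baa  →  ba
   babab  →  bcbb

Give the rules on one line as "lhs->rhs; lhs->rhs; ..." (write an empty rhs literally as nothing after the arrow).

aa->a; aba->cb

  | bbabb
  | acc
  | babc
  | aab => ab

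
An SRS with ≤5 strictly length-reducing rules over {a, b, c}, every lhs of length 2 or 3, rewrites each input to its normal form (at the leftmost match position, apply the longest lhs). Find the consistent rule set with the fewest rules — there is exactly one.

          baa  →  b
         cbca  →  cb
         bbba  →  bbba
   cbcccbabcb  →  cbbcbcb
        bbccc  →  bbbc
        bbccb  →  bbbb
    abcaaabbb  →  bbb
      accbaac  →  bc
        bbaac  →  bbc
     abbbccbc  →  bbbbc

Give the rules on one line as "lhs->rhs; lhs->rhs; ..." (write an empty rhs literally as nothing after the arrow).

  | baa => b
  | cbca => cb
  | bbba
  | cbcccbabcb => cbbcbabcb => cbbcbcb

aa->; ab->; ca->; cc->b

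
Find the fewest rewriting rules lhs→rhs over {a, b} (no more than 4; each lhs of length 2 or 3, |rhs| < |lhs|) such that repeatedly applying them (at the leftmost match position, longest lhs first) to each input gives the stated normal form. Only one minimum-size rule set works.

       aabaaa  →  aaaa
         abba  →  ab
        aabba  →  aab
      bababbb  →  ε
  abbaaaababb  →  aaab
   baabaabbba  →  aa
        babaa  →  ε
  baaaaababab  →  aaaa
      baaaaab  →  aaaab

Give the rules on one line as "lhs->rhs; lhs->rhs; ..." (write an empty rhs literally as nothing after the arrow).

ba->; bab->bb; bb->; bba->b

  | aabaaa => aaaa
  | abba => ab
  | aabba => aab
  | bababbb => bbabbb => bbbb => bb => ε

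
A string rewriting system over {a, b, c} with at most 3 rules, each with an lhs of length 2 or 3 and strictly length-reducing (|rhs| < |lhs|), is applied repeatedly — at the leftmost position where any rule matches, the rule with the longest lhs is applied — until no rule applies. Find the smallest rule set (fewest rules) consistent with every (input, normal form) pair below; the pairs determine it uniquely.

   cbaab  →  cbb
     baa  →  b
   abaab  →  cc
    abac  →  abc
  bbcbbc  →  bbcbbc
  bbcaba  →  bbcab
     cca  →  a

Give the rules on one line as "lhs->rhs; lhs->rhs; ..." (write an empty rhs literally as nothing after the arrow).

  | cbaab => cbab => cbb
  | baa => ba => b
  | abaab => abab => abb => cc
  | abac => abc

abb->cc; ba->b; cca->a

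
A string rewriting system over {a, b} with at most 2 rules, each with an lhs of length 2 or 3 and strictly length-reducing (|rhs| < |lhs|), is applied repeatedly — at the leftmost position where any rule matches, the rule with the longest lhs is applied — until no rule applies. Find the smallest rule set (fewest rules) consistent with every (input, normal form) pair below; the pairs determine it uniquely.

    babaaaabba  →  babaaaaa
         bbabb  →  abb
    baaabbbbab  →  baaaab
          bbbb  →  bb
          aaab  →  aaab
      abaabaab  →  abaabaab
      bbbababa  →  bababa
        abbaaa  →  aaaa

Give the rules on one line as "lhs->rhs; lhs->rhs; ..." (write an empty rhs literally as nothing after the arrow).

  | babaaaabba => babaaaaa
  | bbabb => abb
  | baaabbbbab => baaabbab => baaaab
  | bbbb => bb

bba->a; bbb->b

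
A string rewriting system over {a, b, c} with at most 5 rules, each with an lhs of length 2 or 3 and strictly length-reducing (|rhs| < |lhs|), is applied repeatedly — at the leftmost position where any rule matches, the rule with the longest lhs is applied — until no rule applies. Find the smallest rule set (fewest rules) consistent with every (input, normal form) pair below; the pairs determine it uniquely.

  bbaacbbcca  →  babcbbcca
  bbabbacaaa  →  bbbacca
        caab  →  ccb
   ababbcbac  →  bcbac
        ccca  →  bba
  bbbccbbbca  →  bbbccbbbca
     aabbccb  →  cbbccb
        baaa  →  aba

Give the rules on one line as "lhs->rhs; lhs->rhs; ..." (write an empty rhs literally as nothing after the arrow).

aa->c; abb->b; baa->ab; ccc->bb

  | bbaacbbcca => babcbbcca
  | bbabbacaaa => bbbacaaa => bbbacca
  | caab => ccb
  | ababbcbac => abbcbac => bcbac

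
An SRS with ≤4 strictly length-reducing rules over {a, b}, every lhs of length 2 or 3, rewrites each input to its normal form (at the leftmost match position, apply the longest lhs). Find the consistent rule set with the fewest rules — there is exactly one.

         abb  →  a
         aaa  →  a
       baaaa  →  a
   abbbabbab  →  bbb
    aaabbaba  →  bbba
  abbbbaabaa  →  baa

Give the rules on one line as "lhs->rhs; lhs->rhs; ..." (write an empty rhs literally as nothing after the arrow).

aaa->ab; ab->a; aba->bb; bab->

  | abb => ab => a
  | aaa => ab => a
  | baaaa => baba => a
  | abbbabbab => abbabbab => ababbab => bbbbab => bbb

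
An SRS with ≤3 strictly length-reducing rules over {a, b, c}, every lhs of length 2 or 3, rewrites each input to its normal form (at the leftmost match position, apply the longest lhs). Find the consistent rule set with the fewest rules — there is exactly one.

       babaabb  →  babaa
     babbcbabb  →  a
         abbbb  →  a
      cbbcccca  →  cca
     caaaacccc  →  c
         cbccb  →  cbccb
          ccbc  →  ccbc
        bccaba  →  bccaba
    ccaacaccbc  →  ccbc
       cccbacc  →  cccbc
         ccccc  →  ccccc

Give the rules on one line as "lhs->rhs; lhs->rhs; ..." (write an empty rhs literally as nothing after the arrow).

  | babaabb => babaa
  | babbcbabb => bacbabb => bbabb => abb => a
  | abbbb => abb => a
  | cbbcccca => aacccca => accca => cca

ac->; bb->; cbb->aa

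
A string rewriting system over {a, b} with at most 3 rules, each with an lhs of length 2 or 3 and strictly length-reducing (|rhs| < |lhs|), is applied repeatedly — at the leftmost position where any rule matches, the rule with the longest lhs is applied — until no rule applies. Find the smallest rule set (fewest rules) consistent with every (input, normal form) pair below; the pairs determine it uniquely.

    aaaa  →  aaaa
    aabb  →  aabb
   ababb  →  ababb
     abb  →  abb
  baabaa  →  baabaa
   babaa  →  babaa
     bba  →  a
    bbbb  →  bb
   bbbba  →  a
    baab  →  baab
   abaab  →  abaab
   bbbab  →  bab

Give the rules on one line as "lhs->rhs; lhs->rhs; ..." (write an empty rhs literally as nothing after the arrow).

  | aaaa
  | aabb
  | ababb
  | abb

bba->a; bbb->b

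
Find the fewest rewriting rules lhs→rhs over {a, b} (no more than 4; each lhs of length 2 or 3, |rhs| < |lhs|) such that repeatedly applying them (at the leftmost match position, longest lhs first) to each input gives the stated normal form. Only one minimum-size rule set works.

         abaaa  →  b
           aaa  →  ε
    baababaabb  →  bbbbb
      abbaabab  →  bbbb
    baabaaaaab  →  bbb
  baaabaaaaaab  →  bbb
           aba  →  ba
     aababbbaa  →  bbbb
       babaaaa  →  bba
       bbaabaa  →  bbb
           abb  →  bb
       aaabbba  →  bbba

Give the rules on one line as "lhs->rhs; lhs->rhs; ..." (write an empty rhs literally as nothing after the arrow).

aa->; aaa->; ab->b

  | abaaa => baaa => b
  | aaa => ε
  | baababaabb => bbabaabb => bbbaabb => bbbbb
  | abbaabab => bbaabab => bbbab => bbbb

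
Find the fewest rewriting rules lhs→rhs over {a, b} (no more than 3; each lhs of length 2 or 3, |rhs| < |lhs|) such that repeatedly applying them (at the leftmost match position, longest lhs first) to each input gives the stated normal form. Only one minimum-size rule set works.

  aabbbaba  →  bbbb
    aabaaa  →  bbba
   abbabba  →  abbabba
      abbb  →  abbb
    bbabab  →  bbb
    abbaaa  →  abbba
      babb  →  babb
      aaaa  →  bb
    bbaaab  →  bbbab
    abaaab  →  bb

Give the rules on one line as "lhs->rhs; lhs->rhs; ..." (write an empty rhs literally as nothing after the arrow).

  | aabbbaba => bbbbaba => bbbb
  | aabaaa => bbaaa => bbba
  | abbabba
  | abbb

aa->b; aba->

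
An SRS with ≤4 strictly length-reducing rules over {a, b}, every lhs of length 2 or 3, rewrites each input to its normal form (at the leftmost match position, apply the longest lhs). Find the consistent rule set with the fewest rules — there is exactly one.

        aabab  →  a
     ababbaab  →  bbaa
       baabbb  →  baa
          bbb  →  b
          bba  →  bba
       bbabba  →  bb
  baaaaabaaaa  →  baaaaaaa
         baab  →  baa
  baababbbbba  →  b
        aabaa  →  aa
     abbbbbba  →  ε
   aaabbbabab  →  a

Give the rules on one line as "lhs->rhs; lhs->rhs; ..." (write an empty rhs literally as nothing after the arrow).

  | aabab => ab => a
  | ababbaab => bbaab => bbaa
  | baabbb => baabb => baab => baa
  | bbb => b

ab->a; aba->; bbb->b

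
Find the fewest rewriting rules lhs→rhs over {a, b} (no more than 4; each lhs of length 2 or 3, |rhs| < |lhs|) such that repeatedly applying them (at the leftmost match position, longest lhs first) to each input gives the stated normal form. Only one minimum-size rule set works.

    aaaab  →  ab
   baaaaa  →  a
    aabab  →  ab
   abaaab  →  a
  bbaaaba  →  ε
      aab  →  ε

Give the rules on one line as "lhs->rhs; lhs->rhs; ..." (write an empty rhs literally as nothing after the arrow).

  | aaaab => baab => ab
  | baaaaa => aaaa => baa => a
  | aabab => bbab => ab
  | abaaab => abaab => abab => abb => a

aa->b; aba->ab; ba->; bb->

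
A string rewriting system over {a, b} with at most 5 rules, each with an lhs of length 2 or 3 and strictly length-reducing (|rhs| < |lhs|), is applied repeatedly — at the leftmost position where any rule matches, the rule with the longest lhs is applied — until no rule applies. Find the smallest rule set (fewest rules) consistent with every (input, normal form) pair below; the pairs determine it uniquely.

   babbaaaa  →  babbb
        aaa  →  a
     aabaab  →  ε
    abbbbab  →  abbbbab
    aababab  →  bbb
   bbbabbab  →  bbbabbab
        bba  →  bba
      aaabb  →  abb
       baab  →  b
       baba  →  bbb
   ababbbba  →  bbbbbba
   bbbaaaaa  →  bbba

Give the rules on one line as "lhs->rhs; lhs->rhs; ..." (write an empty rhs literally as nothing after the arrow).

  | babbaaaa => babbaa => babbb
  | aaa => a
  | aabaab => aab => ε
  | abbbbab

aa->b; aaa->a; aab->; aba->bb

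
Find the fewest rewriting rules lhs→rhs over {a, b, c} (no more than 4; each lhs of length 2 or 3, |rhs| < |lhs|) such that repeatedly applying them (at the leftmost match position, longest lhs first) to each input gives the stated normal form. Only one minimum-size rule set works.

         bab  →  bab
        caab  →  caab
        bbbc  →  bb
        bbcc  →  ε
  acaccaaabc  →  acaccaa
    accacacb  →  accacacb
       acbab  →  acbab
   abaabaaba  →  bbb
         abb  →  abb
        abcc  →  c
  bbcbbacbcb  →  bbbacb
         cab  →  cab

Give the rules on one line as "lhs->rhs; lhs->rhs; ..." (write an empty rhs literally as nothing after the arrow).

aba->b; abc->; bc->

  | bab
  | caab
  | bbbc => bb
  | bbcc => bc => ε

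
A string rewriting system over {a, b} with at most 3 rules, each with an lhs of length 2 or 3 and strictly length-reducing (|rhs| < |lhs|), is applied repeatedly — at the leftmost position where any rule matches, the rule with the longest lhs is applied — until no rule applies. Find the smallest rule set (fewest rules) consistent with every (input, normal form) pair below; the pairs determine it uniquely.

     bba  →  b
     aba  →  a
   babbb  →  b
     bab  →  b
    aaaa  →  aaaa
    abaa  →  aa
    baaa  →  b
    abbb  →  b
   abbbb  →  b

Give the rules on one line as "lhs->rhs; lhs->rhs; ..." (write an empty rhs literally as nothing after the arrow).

ab->; ba->b; bb->b

  | bba => ba => b
  | aba => a
  | babbb => bbbb => bbb => bb => b
  | bab => bb => b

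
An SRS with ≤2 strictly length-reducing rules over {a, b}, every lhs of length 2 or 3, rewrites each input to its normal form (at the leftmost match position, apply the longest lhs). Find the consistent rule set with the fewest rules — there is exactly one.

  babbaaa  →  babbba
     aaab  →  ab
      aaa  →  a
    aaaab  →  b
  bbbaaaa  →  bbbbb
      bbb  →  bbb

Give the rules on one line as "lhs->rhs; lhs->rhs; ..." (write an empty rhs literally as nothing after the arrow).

  | babbaaa => babbba
  | aaab => ab
  | aaa => a
  | aaaab => aab => b

aa->; baa->bb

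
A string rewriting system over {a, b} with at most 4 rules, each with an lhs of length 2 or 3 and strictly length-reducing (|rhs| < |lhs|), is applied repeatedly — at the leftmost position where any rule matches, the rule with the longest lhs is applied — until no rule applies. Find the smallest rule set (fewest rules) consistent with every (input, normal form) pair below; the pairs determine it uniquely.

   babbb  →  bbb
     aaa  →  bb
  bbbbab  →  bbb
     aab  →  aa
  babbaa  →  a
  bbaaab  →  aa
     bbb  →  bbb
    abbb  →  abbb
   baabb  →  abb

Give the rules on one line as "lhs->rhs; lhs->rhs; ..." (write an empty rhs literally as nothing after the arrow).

aaa->bb; aab->aa; ba->; bba->

  | babbb => bbb
  | aaa => bb
  | bbbbab => bbb
  | aab => aa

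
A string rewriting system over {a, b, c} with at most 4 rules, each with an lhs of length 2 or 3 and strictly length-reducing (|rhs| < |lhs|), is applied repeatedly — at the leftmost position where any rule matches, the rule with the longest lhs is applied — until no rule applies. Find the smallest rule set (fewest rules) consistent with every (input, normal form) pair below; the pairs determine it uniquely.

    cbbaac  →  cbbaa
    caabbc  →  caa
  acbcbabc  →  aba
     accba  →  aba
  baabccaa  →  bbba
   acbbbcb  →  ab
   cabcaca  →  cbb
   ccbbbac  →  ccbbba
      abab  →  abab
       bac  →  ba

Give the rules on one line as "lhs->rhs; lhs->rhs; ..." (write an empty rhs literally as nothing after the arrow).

aaa->bb; ac->a; bc->c

  | cbbaac => cbbaa
  | caabbc => caabc => caac => caa
  | acbcbabc => abcbabc => acbabc => ababc => abac => aba
  | accba => acba => aba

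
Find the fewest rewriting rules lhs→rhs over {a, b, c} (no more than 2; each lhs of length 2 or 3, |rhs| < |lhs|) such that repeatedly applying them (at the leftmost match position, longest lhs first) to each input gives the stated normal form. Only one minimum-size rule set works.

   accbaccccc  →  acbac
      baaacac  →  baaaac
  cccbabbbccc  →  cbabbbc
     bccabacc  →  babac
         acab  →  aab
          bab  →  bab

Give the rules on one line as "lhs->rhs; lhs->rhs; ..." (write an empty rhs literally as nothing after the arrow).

ca->a; cc->c

  | accbaccccc => acbaccccc => acbacccc => acbaccc => acbacc => acbac
  | baaacac => baaaac
  | cccbabbbccc => ccbabbbccc => cbabbbccc => cbabbbcc => cbabbbc
  | bccabacc => bcabacc => babacc => babac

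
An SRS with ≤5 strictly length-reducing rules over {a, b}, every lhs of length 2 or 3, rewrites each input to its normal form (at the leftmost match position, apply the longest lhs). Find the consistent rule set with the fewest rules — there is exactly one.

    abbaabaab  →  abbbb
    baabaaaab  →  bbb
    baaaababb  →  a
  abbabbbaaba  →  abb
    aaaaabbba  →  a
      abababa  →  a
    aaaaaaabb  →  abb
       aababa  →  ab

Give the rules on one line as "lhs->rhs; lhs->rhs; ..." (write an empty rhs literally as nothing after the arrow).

aa->a; ba->a; baa->b; bab->ba

  | abbaabaab => abbbaab => abbbb
  | baabaaaab => bbaaaab => bbaab => bbb
  | baaaababb => baababb => bbabb => bbab => bba => ba => a
  | abbabbbaaba => abbabbaaba => abbabaaba => abbaaaba => abbaba => abbaa => abb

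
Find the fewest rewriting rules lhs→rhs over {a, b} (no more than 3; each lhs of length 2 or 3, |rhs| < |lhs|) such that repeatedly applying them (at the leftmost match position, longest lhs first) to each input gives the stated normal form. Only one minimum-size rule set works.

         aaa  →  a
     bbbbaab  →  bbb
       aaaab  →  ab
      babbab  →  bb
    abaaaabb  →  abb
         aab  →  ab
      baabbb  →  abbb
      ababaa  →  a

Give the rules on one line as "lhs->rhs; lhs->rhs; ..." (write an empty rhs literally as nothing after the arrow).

  | aaa => aa => a
  | bbbbaab => bbbab => bbb
  | aaaab => aaab => aab => ab
  | babbab => bbab => bb

aa->a; ba->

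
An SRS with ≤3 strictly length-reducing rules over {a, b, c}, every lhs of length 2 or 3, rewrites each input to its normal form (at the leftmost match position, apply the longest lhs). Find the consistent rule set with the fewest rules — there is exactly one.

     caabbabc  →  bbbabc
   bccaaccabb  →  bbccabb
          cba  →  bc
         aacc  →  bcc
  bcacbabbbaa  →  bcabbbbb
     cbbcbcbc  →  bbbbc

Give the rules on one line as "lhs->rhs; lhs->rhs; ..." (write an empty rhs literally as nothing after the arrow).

  | caabbabc => cbbbabc => bbbabc
  | bccaaccabb => bccbccabb => bcbccabb => bbccabb
  | cba => bc
  | aacc => bcc

aa->b; cb->b; cba->bc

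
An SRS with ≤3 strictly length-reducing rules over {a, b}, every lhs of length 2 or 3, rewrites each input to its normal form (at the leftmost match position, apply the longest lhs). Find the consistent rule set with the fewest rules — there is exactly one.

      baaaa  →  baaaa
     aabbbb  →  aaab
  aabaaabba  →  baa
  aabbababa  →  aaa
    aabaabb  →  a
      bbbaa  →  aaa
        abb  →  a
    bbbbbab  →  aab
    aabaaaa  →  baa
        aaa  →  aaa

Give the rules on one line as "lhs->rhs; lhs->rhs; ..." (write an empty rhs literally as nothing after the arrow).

  | baaaa
  | aabbbb => aaab
  | aabaaabba => abaabba => babba => baa
  | aabbababa => aaababa => aabba => aaa

aba->b; bb->; bbb->a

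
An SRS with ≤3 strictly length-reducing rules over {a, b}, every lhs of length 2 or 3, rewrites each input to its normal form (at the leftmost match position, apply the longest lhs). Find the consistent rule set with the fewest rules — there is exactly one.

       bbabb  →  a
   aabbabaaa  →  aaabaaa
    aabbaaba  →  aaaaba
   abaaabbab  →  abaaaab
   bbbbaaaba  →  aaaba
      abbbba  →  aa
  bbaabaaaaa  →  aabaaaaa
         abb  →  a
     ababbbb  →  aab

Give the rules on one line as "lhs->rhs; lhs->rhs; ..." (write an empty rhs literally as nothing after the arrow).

  | bbabb => abb => a
  | aabbabaaa => aaabaaa
  | aabbaaba => aaaaba
  | abaaabbab => abaaaab

bab->a; bb->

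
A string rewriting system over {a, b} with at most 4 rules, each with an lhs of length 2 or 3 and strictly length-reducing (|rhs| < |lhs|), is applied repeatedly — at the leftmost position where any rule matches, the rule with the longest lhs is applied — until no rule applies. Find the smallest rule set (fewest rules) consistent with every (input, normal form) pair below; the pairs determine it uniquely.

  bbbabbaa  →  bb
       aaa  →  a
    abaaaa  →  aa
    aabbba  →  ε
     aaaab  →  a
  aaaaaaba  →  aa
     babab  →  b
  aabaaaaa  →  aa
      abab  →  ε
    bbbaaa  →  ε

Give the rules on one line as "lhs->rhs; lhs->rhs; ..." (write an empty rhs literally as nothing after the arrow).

aaa->a; ab->; ba->

  | bbbabbaa => bbbbaa => bbba => bb
  | aaa => a
  | abaaaa => aaaa => aa
  | aabbba => abba => ba => ε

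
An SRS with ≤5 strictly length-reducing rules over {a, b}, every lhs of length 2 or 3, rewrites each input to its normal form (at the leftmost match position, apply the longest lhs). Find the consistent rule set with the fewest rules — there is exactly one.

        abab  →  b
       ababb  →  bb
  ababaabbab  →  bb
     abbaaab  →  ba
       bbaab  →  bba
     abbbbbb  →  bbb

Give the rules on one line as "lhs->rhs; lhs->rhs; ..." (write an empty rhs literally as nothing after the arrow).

aaa->b; ab->; aba->; abb->aa

  | abab => b
  | ababb => bb
  | ababaabbab => baabbab => baaaab => bbab => bb
  | abbaaab => aaaaab => baab => ba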